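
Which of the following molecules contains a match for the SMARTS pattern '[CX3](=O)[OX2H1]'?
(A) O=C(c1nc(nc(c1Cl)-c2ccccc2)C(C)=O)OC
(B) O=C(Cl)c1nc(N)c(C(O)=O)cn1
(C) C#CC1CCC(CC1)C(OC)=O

B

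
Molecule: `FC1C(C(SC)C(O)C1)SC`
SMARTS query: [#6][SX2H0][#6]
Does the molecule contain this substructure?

Yes

The pattern [#6][SX2H0][#6] describes an aliphatic sulfur bridging two carbons with no H on the sulfur — a thioether.
The molecule carries a methylthio ether (-SCH3), whose atoms satisfy every constraint of the query, so the pattern matches.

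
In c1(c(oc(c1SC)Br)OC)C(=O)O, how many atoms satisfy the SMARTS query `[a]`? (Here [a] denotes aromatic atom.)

5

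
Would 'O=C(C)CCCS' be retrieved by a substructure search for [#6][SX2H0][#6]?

The pattern [#6][SX2H0][#6] describes an aliphatic sulfur bridging two carbons with no H on the sulfur — a thioether.
The closest candidate here is a thiol (-SH), but the sulfur has H1, not H0 bridging two carbons. No other fragment satisfies the full query, so there is no match.

No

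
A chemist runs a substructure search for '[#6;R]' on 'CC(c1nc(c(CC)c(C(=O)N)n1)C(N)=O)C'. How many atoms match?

4

The query [#6;R] means: carbon that is part of a ring.
Check the 17 heavy atoms by environment: 2× n (aromatic, in 6-ring) → no; 4× c (aromatic, in 6-ring) → match; 7× C (acyclic) → no; 2× O (acyclic) → no; 2× N (acyclic) → no.
That gives 4 matching atoms.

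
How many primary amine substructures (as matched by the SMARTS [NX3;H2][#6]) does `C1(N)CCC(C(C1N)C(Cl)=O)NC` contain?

2

[NX3;H2][#6] is the SMARTS for a primary amine: a trivalent nitrogen with two H attached to carbon.
The molecule carries 2 separate instances of a primary amino group (-NH2) meeting every constraint; each maps to a distinct set of atoms, giving 2 matches.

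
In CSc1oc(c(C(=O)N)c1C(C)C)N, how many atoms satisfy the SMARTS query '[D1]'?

6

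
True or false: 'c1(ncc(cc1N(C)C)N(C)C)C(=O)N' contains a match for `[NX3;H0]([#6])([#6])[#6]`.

True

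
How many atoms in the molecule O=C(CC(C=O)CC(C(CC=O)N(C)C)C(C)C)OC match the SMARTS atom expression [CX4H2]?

3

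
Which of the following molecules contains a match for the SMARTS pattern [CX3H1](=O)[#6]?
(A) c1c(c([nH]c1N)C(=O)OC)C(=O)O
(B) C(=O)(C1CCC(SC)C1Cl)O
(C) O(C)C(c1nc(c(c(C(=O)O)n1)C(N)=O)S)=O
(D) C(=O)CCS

D

[CX3H1](=O)[#6] describes an sp2 carbon with one H, double-bonded to O and single-bonded to carbon (an aldehyde).
(A) has a carboxylic acid group (-C(=O)OH) but the carbonyl carbon has H0 and is bonded to O, not H1.
(B) has a carboxylic acid group (-C(=O)OH) but the carbonyl carbon has H0 and is bonded to O, not H1.
(C) has a methyl-ester group (-C(=O)OCH3) but the carbonyl carbon has H0, not H1.
(D) contains an aldehyde (-CHO), which satisfies every atom and bond constraint.
So the answer is (D).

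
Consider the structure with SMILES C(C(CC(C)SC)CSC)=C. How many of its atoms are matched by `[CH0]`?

0

The query [CH0] means: aliphatic carbon with no attached hydrogen.
Check the 11 heavy atoms by environment: 3× C (H3) → no; 3× C (H1) → no; 3× C (H2) → no; 2× S (H0) → no.
No environment satisfies the query, so 0 matching atoms.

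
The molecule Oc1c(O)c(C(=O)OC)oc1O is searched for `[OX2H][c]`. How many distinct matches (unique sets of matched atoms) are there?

[OX2H][c] is the SMARTS for a phenol: a hydroxyl oxygen attached to an aromatic carbon.
The molecule carries 3 separate instances of a hydroxyl group (-OH) meeting every constraint; each maps to a distinct set of atoms, giving 3 matches.

3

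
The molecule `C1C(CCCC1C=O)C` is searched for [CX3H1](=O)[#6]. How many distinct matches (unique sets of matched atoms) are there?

[CX3H1](=O)[#6] is the SMARTS for an aldehyde: an sp2 carbon with one H, double-bonded to O and single-bonded to carbon.
Exactly one fragment in the molecule meets all constraints, giving 1 match.

1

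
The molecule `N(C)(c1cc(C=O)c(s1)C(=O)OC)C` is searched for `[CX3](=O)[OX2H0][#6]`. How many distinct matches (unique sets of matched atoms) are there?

[CX3](=O)[OX2H0][#6] is the SMARTS for an ester: a carbonyl carbon bonded to an oxygen that is itself bonded to carbon (no H on that O).
Exactly one fragment in the molecule meets all constraints, giving 1 match.

1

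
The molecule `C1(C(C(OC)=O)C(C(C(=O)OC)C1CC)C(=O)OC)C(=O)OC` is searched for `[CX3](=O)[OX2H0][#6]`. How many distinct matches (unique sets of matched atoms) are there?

[CX3](=O)[OX2H0][#6] is the SMARTS for an ester: a carbonyl carbon bonded to an oxygen that is itself bonded to carbon (no H on that O).
The molecule carries 4 separate instances of a methyl-ester group (-C(=O)OCH3) meeting every constraint; each maps to a distinct set of atoms, giving 4 matches.

4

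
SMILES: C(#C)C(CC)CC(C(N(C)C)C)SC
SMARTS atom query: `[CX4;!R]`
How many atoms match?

10

The query [CX4;!R] means: aliphatic carbon with four total connections, not in a ring.
Check the 14 heavy atoms by environment: 10× C (X4, acyclic) → match; 1× S (X2, acyclic) → no; 2× C (X2, acyclic) → no; 1× N (X3, acyclic) → no.
That gives 10 matching atoms.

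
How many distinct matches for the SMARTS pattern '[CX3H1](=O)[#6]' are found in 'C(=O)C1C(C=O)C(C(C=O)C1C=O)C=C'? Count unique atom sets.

[CX3H1](=O)[#6] is the SMARTS for an aldehyde: an sp2 carbon with one H, double-bonded to O and single-bonded to carbon.
The molecule carries 4 separate instances of an aldehyde (-CHO) meeting every constraint; each maps to a distinct set of atoms, giving 4 matches.

4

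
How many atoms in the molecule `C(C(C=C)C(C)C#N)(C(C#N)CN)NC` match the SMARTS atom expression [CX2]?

2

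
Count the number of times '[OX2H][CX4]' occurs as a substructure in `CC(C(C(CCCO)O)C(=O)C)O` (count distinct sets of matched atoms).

[OX2H][CX4] is the SMARTS for an aliphatic alcohol: a hydroxyl oxygen bound to an sp3 (X4) carbon.
The molecule carries 3 separate instances of a hydroxyl group (-OH) meeting every constraint; each maps to a distinct set of atoms, giving 3 matches.

3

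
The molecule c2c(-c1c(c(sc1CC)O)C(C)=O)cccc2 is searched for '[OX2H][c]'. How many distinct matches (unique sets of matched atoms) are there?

[OX2H][c] is the SMARTS for a phenol: a hydroxyl oxygen attached to an aromatic carbon.
Exactly one fragment in the molecule meets all constraints, giving 1 match.

1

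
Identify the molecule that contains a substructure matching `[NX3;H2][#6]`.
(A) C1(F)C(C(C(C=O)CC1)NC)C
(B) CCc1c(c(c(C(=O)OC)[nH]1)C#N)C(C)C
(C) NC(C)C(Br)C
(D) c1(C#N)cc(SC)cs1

C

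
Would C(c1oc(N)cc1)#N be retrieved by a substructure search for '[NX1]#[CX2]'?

The pattern [NX1]#[CX2] describes a nitrogen triple-bonded to a two-connected carbon — a nitrile.
The molecule carries a nitrile (-C#N), whose atoms satisfy every constraint of the query, so the pattern matches.

Yes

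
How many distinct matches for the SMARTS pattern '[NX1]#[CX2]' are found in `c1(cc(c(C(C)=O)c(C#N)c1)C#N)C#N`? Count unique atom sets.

3

[NX1]#[CX2] is the SMARTS for a nitrile: a nitrogen triple-bonded to a two-connected carbon.
The molecule carries 3 separate instances of a nitrile (-C#N) meeting every constraint; each maps to a distinct set of atoms, giving 3 matches.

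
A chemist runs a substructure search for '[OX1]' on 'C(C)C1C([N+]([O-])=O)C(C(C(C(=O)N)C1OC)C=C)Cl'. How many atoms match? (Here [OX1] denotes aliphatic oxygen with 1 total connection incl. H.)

3

The query [OX1] means: aliphatic oxygen with one total connection — typically a carbonyl =O or an oxide.
Check the 19 heavy atoms by environment: 9× C (X4) → no; 3× C (X3) → no; 2× O (X1) → match; 1× N (X3) → no; 1× O (X2) → no; 1× N (charge +1, X3) → no; 1× O (charge -1, X1) → match; 1× Cl (X1) → no.
Summing the matching environments: 2 + 1 = 3 matching atoms.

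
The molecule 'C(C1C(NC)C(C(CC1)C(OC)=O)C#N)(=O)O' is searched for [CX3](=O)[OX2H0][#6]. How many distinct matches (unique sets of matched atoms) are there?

1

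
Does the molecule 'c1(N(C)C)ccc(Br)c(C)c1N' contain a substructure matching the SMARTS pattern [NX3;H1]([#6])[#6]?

No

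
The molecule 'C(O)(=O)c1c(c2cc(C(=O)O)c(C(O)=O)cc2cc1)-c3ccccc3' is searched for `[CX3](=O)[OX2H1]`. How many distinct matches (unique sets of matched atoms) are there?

[CX3](=O)[OX2H1] is the SMARTS for a carboxylic acid: an sp2 carbon double-bonded to O and single-bonded to an -OH oxygen.
The molecule carries 3 separate instances of a carboxylic acid group (-C(=O)OH) meeting every constraint; each maps to a distinct set of atoms, giving 3 matches.

3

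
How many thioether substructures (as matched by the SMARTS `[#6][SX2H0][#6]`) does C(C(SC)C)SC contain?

2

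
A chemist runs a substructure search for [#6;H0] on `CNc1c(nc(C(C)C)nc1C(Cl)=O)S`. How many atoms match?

5

The query [#6;H0] means: any carbon with no attached hydrogen.
Check the 15 heavy atoms by environment: 2× n (aromatic, H0) → no; 4× c (aromatic, H0) → match; 1× C (H0) → match; 1× O (H0) → no; 1× Cl (H0) → no; 1× S (H1) → no; 1× C (H1) → no; 3× C (H3) → no; 1× N (H1) → no.
Summing the matching environments: 4 + 1 = 5 matching atoms.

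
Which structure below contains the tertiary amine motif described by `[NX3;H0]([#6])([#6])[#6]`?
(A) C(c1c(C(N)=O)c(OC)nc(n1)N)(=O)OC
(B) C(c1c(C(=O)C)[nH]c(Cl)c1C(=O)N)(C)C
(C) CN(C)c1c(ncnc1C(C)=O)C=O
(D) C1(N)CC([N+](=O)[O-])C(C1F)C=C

C

[NX3;H0]([#6])([#6])[#6] describes a trivalent nitrogen with no H, bonded to three carbons (a tertiary amine).
(A) has a primary amino group (-NH2) but the nitrogen has H2, not H0 with three carbons.
(B) has a primary amide (-C(=O)NH2) but the amide nitrogen has H2 and only one carbon neighbour.
(C) contains a dimethylamino group (-N(CH3)2), which satisfies every atom and bond constraint.
(D) has a primary amino group (-NH2) but the nitrogen has H2, not H0 with three carbons.
So the answer is (C).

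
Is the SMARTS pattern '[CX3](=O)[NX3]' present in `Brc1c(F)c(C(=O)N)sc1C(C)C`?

Yes

The pattern [CX3](=O)[NX3] describes a carbonyl carbon bonded to a trivalent nitrogen — an amide.
The molecule carries a primary amide (-C(=O)NH2), whose atoms satisfy every constraint of the query, so the pattern matches.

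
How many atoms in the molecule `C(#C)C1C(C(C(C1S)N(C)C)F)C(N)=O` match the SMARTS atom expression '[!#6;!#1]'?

The query [!#6;!#1] means: not carbon and not hydrogen — any heteroatom.
Check the 15 heavy atoms by environment: 10× C → no; 2× N → match; 1× O → match; 1× S → match; 1× F → match.
Summing the matching environments: 2 + 1 + 1 + 1 = 5 matching atoms.

5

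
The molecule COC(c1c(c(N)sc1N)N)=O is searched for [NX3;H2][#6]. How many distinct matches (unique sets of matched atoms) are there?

3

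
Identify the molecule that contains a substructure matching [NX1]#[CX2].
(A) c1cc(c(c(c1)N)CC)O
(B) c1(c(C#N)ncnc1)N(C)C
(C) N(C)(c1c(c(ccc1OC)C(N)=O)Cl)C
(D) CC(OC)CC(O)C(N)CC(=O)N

B

[NX1]#[CX2] describes a nitrogen triple-bonded to a two-connected carbon (a nitrile).
(A) has a primary amino group (-NH2) but the nitrogen is NX3 (three connections), not NX1 triple-bonded.
(B) contains a nitrile (-C#N), which satisfies every atom and bond constraint.
(C) has a primary amide (-C(=O)NH2) but the nitrogen is NX3, not NX1.
(D) has a primary amino group (-NH2) but the nitrogen is NX3 (three connections), not NX1 triple-bonded.
So the answer is (B).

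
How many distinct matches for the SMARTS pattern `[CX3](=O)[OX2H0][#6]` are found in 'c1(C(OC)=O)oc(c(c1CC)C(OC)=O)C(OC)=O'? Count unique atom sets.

3

[CX3](=O)[OX2H0][#6] is the SMARTS for an ester: a carbonyl carbon bonded to an oxygen that is itself bonded to carbon (no H on that O).
The molecule carries 3 separate instances of a methyl-ester group (-C(=O)OCH3) meeting every constraint; each maps to a distinct set of atoms, giving 3 matches.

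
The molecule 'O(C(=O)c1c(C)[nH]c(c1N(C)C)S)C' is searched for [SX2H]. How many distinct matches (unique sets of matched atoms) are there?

1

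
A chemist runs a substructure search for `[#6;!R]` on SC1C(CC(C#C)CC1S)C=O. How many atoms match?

Check the 12 heavy atoms by environment: 6× C (in 6-ring) → no; 2× S (acyclic) → no; 3× C (acyclic) → match; 1× O (acyclic) → no.
That gives 3 matching atoms.

3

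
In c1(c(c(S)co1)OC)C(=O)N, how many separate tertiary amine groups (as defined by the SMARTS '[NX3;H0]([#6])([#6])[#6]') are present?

0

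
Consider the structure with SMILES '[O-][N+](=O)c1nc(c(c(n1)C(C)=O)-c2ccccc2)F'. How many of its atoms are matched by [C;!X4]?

1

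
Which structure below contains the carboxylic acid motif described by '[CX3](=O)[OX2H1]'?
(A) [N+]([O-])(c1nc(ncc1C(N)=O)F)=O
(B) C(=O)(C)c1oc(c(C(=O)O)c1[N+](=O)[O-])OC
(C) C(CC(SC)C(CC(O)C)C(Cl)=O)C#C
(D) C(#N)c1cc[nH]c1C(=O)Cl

[CX3](=O)[OX2H1] describes an sp2 carbon double-bonded to O and single-bonded to an -OH oxygen (a carboxylic acid).
(A) has a primary amide (-C(=O)NH2) but the carbonyl is bonded to N, not to an -OH oxygen.
(B) contains a carboxylic acid group (-C(=O)OH), which satisfies every atom and bond constraint.
(C) has an acyl chloride (-C(=O)Cl) but the carbonyl is bonded to Cl, not to an -OH oxygen.
(D) has an acyl chloride (-C(=O)Cl) but the carbonyl is bonded to Cl, not to an -OH oxygen.
So the answer is (B).

B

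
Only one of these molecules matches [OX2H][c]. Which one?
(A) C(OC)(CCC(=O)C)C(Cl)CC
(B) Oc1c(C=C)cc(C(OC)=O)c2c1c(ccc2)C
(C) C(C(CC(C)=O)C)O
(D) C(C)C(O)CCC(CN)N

B

[OX2H][c] describes a hydroxyl oxygen attached to an aromatic carbon (a phenol).
(A) has a methoxy ether (-OCH3) but the oxygen has H0, not H1.
(B) contains a hydroxyl group (-OH), which satisfies every atom and bond constraint.
(C) has a hydroxyl group (-OH) but the -OH is on an aliphatic carbon, not an aromatic c.
(D) has a hydroxyl group (-OH) but the -OH is on an aliphatic carbon, not an aromatic c.
So the answer is (B).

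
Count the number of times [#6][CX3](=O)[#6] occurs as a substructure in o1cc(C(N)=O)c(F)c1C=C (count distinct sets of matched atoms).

0

[#6][CX3](=O)[#6] is the SMARTS for a ketone: a carbonyl carbon (no H) flanked by two carbons.
The molecule has a primary amide (-C(=O)NH2), but one neighbour of the carbonyl carbon is N, not C; nothing else fits, so there are 0 matches.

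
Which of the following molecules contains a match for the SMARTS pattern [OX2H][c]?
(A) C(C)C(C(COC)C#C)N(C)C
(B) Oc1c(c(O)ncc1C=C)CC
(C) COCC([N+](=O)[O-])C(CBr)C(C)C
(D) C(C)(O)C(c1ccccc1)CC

B

[OX2H][c] describes a hydroxyl oxygen attached to an aromatic carbon (a phenol).
(A) has a methoxy ether (-OCH3) but the oxygen has H0, not H1.
(B) contains a hydroxyl group (-OH), which satisfies every atom and bond constraint.
(C) has a methoxy ether (-OCH3) but the oxygen has H0, not H1.
(D) has a hydroxyl group (-OH) but the -OH is on an aliphatic carbon, not an aromatic c.
So the answer is (B).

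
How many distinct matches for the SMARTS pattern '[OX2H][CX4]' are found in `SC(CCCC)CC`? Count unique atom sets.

[OX2H][CX4] is the SMARTS for an aliphatic alcohol: a hydroxyl oxygen bound to an sp3 (X4) carbon.
No fragment in the molecule satisfies every constraint, giving 0 matches.

0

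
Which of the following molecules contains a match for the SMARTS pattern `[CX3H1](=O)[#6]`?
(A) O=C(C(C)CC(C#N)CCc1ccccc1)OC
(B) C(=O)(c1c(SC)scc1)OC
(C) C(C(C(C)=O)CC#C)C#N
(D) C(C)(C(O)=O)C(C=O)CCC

[CX3H1](=O)[#6] describes an sp2 carbon with one H, double-bonded to O and single-bonded to carbon (an aldehyde).
(A) has a methyl-ester group (-C(=O)OCH3) but the carbonyl carbon has H0, not H1.
(B) has a methyl-ester group (-C(=O)OCH3) but the carbonyl carbon has H0, not H1.
(C) has an acetyl/ketone group (-C(=O)CH3) but the carbonyl carbon has H0 (two carbon neighbours), not H1.
(D) contains an aldehyde (-CHO), which satisfies every atom and bond constraint.
So the answer is (D).

D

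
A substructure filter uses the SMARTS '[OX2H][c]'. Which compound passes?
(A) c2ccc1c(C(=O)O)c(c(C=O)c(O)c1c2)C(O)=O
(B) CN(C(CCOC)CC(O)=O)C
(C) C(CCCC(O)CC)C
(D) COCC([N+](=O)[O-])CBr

A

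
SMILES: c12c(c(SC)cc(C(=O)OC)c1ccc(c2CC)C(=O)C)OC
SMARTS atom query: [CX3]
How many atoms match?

Check the 23 heavy atoms by environment: 10× c (aromatic, X3) → no; 1× S (X2) → no; 6× C (X4) → no; 2× O (X2) → no; 2× C (X3) → match; 2× O (X1) → no.
That gives 2 matching atoms.

2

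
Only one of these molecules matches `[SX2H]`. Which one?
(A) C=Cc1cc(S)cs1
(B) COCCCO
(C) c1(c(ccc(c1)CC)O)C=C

A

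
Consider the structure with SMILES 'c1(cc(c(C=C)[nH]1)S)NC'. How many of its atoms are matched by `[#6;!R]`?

3

Check the 10 heavy atoms by environment: 1× n (aromatic, in 5-ring) → no; 4× c (aromatic, in 5-ring) → no; 1× N (acyclic) → no; 3× C (acyclic) → match; 1× S (acyclic) → no.
That gives 3 matching atoms.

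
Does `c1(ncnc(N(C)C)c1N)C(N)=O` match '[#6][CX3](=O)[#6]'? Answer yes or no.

No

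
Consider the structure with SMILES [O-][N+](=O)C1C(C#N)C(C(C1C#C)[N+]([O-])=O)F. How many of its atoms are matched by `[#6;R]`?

5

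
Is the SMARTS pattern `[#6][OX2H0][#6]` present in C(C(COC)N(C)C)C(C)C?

Yes

The pattern [#6][OX2H0][#6] describes an aliphatic oxygen bridging two carbons with no H on the oxygen — an ether.
The molecule carries a methoxy ether (-OCH3), whose atoms satisfy every constraint of the query, so the pattern matches.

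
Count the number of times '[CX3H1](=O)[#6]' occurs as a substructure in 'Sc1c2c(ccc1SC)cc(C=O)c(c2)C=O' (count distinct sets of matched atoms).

2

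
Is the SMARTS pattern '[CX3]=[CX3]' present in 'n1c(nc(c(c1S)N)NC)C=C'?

Yes

The pattern [CX3]=[CX3] describes a non-aromatic C=C double bond between two sp2 carbons — an alkene.
The molecule carries a vinyl group (-CH=CH2), whose atoms satisfy every constraint of the query, so the pattern matches.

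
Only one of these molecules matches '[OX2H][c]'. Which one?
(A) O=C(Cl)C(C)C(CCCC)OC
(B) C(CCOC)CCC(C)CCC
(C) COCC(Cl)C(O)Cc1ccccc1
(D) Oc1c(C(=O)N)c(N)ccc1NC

[OX2H][c] describes a hydroxyl oxygen attached to an aromatic carbon (a phenol).
(A) has a methoxy ether (-OCH3) but the oxygen has H0, not H1.
(B) has a methoxy ether (-OCH3) but the oxygen has H0, not H1.
(C) has a hydroxyl group (-OH) but the -OH is on an aliphatic carbon, not an aromatic c.
(D) contains a hydroxyl group (-OH), which satisfies every atom and bond constraint.
So the answer is (D).

D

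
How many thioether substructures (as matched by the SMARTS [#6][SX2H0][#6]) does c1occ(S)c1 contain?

[#6][SX2H0][#6] is the SMARTS for a thioether: an aliphatic sulfur bridging two carbons with no H on the sulfur.
The molecule has a thiol (-SH), but the sulfur has H1, not H0 bridging two carbons; nothing else fits, so there are 0 matches.

0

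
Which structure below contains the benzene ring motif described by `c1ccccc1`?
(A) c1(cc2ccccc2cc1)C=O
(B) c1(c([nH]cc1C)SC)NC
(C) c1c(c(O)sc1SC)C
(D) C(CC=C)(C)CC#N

A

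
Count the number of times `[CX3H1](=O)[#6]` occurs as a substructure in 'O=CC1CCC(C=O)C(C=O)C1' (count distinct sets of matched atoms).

3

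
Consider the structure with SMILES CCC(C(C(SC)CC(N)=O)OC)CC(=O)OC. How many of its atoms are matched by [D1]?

7

The query [D1] means: atom with exactly one heavy-atom neighbour (degree 1).
Check the 18 heavy atoms by environment: 3× C (D2) → no; 5× C (D3) → no; 2× O (D1) → match; 1× N (D1) → match; 4× C (D1) → match; 1× S (D2) → no; 2× O (D2) → no.
Summing the matching environments: 2 + 1 + 4 = 7 matching atoms.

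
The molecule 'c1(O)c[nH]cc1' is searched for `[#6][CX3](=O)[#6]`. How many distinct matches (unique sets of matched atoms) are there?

0

[#6][CX3](=O)[#6] is the SMARTS for a ketone: a carbonyl carbon (no H) flanked by two carbons.
No fragment in the molecule satisfies every constraint, giving 0 matches.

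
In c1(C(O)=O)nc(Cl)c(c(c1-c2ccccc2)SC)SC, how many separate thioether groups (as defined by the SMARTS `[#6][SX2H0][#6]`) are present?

2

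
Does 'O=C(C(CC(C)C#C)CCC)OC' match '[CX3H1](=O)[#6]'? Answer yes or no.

No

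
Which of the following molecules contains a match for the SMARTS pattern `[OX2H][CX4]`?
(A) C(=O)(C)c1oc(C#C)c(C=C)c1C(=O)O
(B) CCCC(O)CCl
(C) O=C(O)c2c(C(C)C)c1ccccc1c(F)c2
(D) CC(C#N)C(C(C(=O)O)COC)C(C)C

B

[OX2H][CX4] describes a hydroxyl oxygen bound to an sp3 (X4) carbon (an aliphatic alcohol).
(A) has a carboxylic acid group (-C(=O)OH) but the -OH is on a CX3 carbonyl carbon, not a CX4 carbon.
(B) contains a hydroxyl group (-OH), which satisfies every atom and bond constraint.
(C) has a carboxylic acid group (-C(=O)OH) but the -OH is on a CX3 carbonyl carbon, not a CX4 carbon.
(D) has a carboxylic acid group (-C(=O)OH) but the -OH is on a CX3 carbonyl carbon, not a CX4 carbon.
So the answer is (B).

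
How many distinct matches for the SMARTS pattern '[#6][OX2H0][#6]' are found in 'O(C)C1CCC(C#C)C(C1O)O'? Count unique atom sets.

1

[#6][OX2H0][#6] is the SMARTS for an ether: an aliphatic oxygen bridging two carbons with no H on the oxygen.
Exactly one fragment in the molecule meets all constraints, giving 1 match.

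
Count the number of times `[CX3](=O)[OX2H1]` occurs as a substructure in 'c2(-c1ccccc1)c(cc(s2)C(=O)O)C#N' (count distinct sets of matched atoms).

1

[CX3](=O)[OX2H1] is the SMARTS for a carboxylic acid: an sp2 carbon double-bonded to O and single-bonded to an -OH oxygen.
Exactly one fragment in the molecule meets all constraints, giving 1 match.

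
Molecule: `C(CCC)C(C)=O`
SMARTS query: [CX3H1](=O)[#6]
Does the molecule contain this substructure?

No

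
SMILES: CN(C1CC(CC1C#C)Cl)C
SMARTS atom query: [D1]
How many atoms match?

4

The query [D1] means: atom with exactly one heavy-atom neighbour (degree 1).
Check the 11 heavy atoms by environment: 3× C (D3) → no; 3× C (D2) → no; 1× Cl (D1) → match; 1× N (D3) → no; 3× C (D1) → match.
Summing the matching environments: 1 + 3 = 4 matching atoms.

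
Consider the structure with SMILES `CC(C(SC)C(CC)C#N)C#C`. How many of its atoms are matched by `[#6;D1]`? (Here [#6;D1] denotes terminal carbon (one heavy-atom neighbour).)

Check the 12 heavy atoms by environment: 4× C (D1) → match; 3× C (D3) → no; 3× C (D2) → no; 1× N (D1) → no; 1× S (D2) → no.
That gives 4 matching atoms.

4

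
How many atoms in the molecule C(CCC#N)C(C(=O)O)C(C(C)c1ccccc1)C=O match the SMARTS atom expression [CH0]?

2

Check the 20 heavy atoms by environment: 3× C (H2) → no; 4× C (H1) → no; 1× C (H3) → no; 2× O (H0) → no; 1× c (aromatic, H0) → no; 5× c (aromatic, H1) → no; 2× C (H0) → match; 1× O (H1) → no; 1× N (H0) → no.
That gives 2 matching atoms.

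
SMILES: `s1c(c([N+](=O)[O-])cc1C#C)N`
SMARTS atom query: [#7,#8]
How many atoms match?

The query [#7,#8] means: nitrogen or oxygen (comma = OR).
Check the 11 heavy atoms by environment: 1× s (aromatic) → no; 4× c (aromatic) → no; 2× C → no; 1× N (charge +1) → match; 1× O (charge -1) → match; 1× O → match; 1× N → match.
Summing the matching environments: 1 + 1 + 1 + 1 = 4 matching atoms.

4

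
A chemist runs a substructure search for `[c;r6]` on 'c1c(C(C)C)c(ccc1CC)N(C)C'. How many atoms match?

6

The query [c;r6] means: aromatic carbon that belongs to a six-membered ring.
Check the 14 heavy atoms by environment: 6× c (aromatic, in 6-ring) → match; 7× C (acyclic) → no; 1× N (acyclic) → no.
That gives 6 matching atoms.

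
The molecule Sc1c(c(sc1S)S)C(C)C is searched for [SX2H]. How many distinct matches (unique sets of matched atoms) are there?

[SX2H] is the SMARTS for a thiol: an aliphatic sulfur with two connections, one being H.
The molecule carries 3 separate instances of a thiol (-SH) meeting every constraint; each maps to a distinct set of atoms, giving 3 matches.

3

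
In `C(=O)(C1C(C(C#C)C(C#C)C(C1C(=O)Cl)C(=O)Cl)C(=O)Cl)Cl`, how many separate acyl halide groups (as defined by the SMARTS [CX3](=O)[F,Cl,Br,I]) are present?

4

[CX3](=O)[F,Cl,Br,I] is the SMARTS for an acyl halide: a carbonyl carbon bonded to a halogen.
The molecule carries 4 separate instances of an acyl chloride (-C(=O)Cl) meeting every constraint; each maps to a distinct set of atoms, giving 4 matches.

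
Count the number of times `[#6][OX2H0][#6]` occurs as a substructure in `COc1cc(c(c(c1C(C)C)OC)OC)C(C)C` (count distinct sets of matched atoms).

3

[#6][OX2H0][#6] is the SMARTS for an ether: an aliphatic oxygen bridging two carbons with no H on the oxygen.
The molecule carries 3 separate instances of a methoxy ether (-OCH3) meeting every constraint; each maps to a distinct set of atoms, giving 3 matches.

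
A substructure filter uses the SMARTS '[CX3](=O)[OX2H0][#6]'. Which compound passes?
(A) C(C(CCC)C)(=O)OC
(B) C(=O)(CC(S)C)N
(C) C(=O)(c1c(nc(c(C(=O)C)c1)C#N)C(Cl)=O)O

[CX3](=O)[OX2H0][#6] describes a carbonyl carbon bonded to an oxygen that is itself bonded to carbon (no H on that O) (an ester).
(A) contains a methyl-ester group (-C(=O)OCH3), which satisfies every atom and bond constraint.
(B) has a primary amide (-C(=O)NH2) but the carbonyl is bonded to N, not to an O-C linkage.
(C) has a carboxylic acid group (-C(=O)OH) but the singly-bonded O carries H (OX2H1, not H0).
So the answer is (A).

A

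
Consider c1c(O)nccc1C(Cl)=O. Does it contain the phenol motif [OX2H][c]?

Yes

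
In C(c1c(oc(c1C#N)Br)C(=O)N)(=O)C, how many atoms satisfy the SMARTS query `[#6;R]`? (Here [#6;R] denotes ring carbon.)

Check the 14 heavy atoms by environment: 1× o (aromatic, in 5-ring) → no; 4× c (aromatic, in 5-ring) → match; 4× C (acyclic) → no; 2× O (acyclic) → no; 2× N (acyclic) → no; 1× Br (acyclic) → no.
That gives 4 matching atoms.

4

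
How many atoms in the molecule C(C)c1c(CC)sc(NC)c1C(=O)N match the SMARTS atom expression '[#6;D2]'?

The query [#6;D2] means: any carbon bonded to exactly two heavy atoms.
Check the 14 heavy atoms by environment: 1× s (aromatic, D2) → no; 4× c (aromatic, D3) → no; 2× C (D2) → match; 3× C (D1) → no; 1× C (D3) → no; 1× O (D1) → no; 1× N (D1) → no; 1× N (D2) → no.
That gives 2 matching atoms.

2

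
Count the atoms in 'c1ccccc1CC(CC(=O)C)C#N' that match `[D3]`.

The query [D3] means: atom with exactly three heavy-atom neighbours.
Check the 14 heavy atoms by environment: 3× C (D2) → no; 2× C (D3) → match; 1× O (D1) → no; 1× C (D1) → no; 1× N (D1) → no; 1× c (aromatic, D3) → match; 5× c (aromatic, D2) → no.
Summing the matching environments: 2 + 1 = 3 matching atoms.

3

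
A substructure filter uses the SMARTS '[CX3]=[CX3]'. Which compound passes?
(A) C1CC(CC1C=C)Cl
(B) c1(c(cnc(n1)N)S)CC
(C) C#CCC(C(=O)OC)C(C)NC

[CX3]=[CX3] describes a non-aromatic C=C double bond between two sp2 carbons (an alkene).
(A) contains a vinyl group (-CH=CH2), which satisfies every atom and bond constraint.
(B) has an ethyl group (-CH2CH3) but its C-C bond is a single bond between CX4 carbons, not CX3=CX3.
(C) has an ethynyl group (-C#CH) but the C-C bond is a triple bond, not a double bond.
So the answer is (A).

A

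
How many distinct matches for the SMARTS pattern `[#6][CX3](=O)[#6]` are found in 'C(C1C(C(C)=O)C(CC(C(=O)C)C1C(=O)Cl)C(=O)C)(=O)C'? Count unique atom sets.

4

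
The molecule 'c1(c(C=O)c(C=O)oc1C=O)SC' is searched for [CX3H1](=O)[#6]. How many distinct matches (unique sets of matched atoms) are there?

3

[CX3H1](=O)[#6] is the SMARTS for an aldehyde: an sp2 carbon with one H, double-bonded to O and single-bonded to carbon.
The molecule carries 3 separate instances of an aldehyde (-CHO) meeting every constraint; each maps to a distinct set of atoms, giving 3 matches.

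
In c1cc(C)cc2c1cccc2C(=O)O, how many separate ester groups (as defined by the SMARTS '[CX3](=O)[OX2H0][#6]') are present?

0

[CX3](=O)[OX2H0][#6] is the SMARTS for an ester: a carbonyl carbon bonded to an oxygen that is itself bonded to carbon (no H on that O).
The molecule has a carboxylic acid group (-C(=O)OH), but the singly-bonded O carries H (OX2H1, not H0); nothing else fits, so there are 0 matches.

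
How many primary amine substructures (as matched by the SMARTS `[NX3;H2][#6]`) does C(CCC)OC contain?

[NX3;H2][#6] is the SMARTS for a primary amine: a trivalent nitrogen with two H attached to carbon.
No fragment in the molecule satisfies every constraint, giving 0 matches.

0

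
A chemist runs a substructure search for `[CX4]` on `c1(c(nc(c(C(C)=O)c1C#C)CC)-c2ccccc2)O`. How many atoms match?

The query [CX4] means: C with X4: aliphatic carbon with exactly 4 total connections (bonds + H).
Check the 20 heavy atoms by environment: 1× n (aromatic, X2) → no; 11× c (aromatic, X3) → no; 3× C (X4) → match; 1× C (X3) → no; 1× O (X1) → no; 2× C (X2) → no; 1× O (X2) → no.
That gives 3 matching atoms.

3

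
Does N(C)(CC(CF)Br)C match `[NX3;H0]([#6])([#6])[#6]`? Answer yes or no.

Yes

The pattern [NX3;H0]([#6])([#6])[#6] describes a trivalent nitrogen with no H, bonded to three carbons — a tertiary amine.
The molecule carries a dimethylamino group (-N(CH3)2), whose atoms satisfy every constraint of the query, so the pattern matches.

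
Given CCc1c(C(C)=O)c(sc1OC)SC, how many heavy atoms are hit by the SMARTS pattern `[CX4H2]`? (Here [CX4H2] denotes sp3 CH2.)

1

The query [CX4H2] means: sp3 carbon (X4) with exactly two hydrogens.
Check the 14 heavy atoms by environment: 1× s (aromatic, H0, X2) → no; 4× c (aromatic, H0, X3) → no; 1× C (H0, X3) → no; 1× O (H0, X1) → no; 4× C (H3, X4) → no; 1× C (H2, X4) → match; 1× O (H0, X2) → no; 1× S (H0, X2) → no.
That gives 1 matching atom.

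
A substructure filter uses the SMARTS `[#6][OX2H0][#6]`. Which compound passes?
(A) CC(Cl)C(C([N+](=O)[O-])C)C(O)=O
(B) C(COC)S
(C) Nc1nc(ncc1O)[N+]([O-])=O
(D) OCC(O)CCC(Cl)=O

B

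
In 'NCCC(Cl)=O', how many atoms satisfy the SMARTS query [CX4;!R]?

2

The query [CX4;!R] means: aliphatic carbon with four total connections, not in a ring.
Check the 6 heavy atoms by environment: 2× C (X4, acyclic) → match; 1× N (X3, acyclic) → no; 1× C (X3, acyclic) → no; 1× O (X1, acyclic) → no; 1× Cl (X1, acyclic) → no.
That gives 2 matching atoms.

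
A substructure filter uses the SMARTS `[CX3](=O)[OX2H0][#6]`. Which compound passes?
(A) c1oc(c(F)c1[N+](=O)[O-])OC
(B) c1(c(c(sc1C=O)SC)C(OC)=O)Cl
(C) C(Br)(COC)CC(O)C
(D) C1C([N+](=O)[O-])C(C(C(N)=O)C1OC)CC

[CX3](=O)[OX2H0][#6] describes a carbonyl carbon bonded to an oxygen that is itself bonded to carbon (no H on that O) (an ester).
(A) has a methoxy ether (-OCH3) but the ether oxygen is not adjacent to a C=O carbon.
(B) contains a methyl-ester group (-C(=O)OCH3), which satisfies every atom and bond constraint.
(C) has a methoxy ether (-OCH3) but the ether oxygen is not adjacent to a C=O carbon.
(D) has a methoxy ether (-OCH3) but the ether oxygen is not adjacent to a C=O carbon.
So the answer is (B).

B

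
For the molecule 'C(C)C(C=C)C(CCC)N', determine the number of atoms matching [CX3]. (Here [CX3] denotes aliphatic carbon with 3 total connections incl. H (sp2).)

2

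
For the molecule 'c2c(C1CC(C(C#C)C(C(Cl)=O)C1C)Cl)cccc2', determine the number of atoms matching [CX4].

7

The query [CX4] means: C with X4: aliphatic carbon with exactly 4 total connections (bonds + H).
Check the 19 heavy atoms by environment: 7× C (X4) → match; 2× Cl (X1) → no; 6× c (aromatic, X3) → no; 2× C (X2) → no; 1× C (X3) → no; 1× O (X1) → no.
That gives 7 matching atoms.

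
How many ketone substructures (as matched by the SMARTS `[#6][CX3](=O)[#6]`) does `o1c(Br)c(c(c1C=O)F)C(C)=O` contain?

[#6][CX3](=O)[#6] is the SMARTS for a ketone: a carbonyl carbon (no H) flanked by two carbons.
Exactly one fragment in the molecule meets all constraints, giving 1 match.

1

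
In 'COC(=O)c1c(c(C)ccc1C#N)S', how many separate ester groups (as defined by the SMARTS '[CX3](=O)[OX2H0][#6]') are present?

[CX3](=O)[OX2H0][#6] is the SMARTS for an ester: a carbonyl carbon bonded to an oxygen that is itself bonded to carbon (no H on that O).
Exactly one fragment in the molecule meets all constraints, giving 1 match.

1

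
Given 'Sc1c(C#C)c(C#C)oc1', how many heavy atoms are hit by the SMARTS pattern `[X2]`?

6

The query [X2] means: any atom with exactly two total connections (bonds + H).
Check the 10 heavy atoms by environment: 1× o (aromatic, X2) → match; 4× c (aromatic, X3) → no; 4× C (X2) → match; 1× S (X2) → match.
Summing the matching environments: 1 + 4 + 1 = 6 matching atoms.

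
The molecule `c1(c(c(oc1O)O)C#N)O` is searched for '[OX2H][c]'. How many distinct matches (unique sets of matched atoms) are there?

[OX2H][c] is the SMARTS for a phenol: a hydroxyl oxygen attached to an aromatic carbon.
The molecule carries 3 separate instances of a hydroxyl group (-OH) meeting every constraint; each maps to a distinct set of atoms, giving 3 matches.

3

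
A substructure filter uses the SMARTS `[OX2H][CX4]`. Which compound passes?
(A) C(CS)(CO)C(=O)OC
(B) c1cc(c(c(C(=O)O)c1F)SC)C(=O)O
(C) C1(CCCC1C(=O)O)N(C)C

A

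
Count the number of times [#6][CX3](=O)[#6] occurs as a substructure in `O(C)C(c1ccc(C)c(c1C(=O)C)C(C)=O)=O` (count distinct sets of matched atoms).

2

[#6][CX3](=O)[#6] is the SMARTS for a ketone: a carbonyl carbon (no H) flanked by two carbons.
The molecule carries 2 separate instances of an acetyl/ketone group (-C(=O)CH3) meeting every constraint; each maps to a distinct set of atoms, giving 2 matches.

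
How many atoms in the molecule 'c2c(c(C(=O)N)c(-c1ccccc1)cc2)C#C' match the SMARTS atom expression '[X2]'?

2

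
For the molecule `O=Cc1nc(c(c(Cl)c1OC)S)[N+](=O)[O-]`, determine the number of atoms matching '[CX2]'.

The query [CX2] means: C with X2: aliphatic carbon with exactly 2 total connections.
Check the 15 heavy atoms by environment: 1× n (aromatic, X2) → no; 5× c (aromatic, X3) → no; 1× S (X2) → no; 1× Cl (X1) → no; 1× O (X2) → no; 1× C (X4) → no; 1× C (X3) → no; 2× O (X1) → no; 1× N (charge +1, X3) → no; 1× O (charge -1, X1) → no.
No environment satisfies the query, so 0 matching atoms.

0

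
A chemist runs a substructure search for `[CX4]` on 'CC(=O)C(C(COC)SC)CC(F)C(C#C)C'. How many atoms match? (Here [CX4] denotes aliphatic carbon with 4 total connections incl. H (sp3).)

10

The query [CX4] means: C with X4: aliphatic carbon with exactly 4 total connections (bonds + H).
Check the 17 heavy atoms by environment: 10× C (X4) → match; 1× O (X2) → no; 2× C (X2) → no; 1× F (X1) → no; 1× S (X2) → no; 1× C (X3) → no; 1× O (X1) → no.
That gives 10 matching atoms.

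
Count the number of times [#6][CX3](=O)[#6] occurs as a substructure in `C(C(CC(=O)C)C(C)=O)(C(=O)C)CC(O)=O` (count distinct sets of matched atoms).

3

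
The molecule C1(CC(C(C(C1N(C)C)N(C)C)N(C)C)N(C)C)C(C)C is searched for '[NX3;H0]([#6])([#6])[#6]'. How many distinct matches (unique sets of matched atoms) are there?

[NX3;H0]([#6])([#6])[#6] is the SMARTS for a tertiary amine: a trivalent nitrogen with no H, bonded to three carbons.
The molecule carries 4 separate instances of a dimethylamino group (-N(CH3)2) meeting every constraint; each maps to a distinct set of atoms, giving 4 matches.

4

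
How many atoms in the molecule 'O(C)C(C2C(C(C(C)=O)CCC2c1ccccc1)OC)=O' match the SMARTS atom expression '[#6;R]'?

12

The query [#6;R] means: carbon that is part of a ring.
Check the 21 heavy atoms by environment: 6× C (in 6-ring) → match; 6× c (aromatic, in 6-ring) → match; 5× C (acyclic) → no; 4× O (acyclic) → no.
Summing the matching environments: 6 + 6 = 12 matching atoms.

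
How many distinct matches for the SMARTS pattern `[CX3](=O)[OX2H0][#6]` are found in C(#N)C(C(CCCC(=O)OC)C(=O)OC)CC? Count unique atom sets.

2

[CX3](=O)[OX2H0][#6] is the SMARTS for an ester: a carbonyl carbon bonded to an oxygen that is itself bonded to carbon (no H on that O).
The molecule carries 2 separate instances of a methyl-ester group (-C(=O)OCH3) meeting every constraint; each maps to a distinct set of atoms, giving 2 matches.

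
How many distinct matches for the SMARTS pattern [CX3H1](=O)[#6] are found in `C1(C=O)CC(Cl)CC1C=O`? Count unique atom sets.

[CX3H1](=O)[#6] is the SMARTS for an aldehyde: an sp2 carbon with one H, double-bonded to O and single-bonded to carbon.
The molecule carries 2 separate instances of an aldehyde (-CHO) meeting every constraint; each maps to a distinct set of atoms, giving 2 matches.

2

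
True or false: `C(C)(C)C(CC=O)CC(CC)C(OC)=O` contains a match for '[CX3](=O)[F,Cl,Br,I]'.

False

The pattern [CX3](=O)[F,Cl,Br,I] describes a carbonyl carbon bonded to a halogen — an acyl halide.
The closest candidate here is a methyl-ester group (-C(=O)OCH3), but the carbonyl is bonded to -O-C, not to a halogen. No other fragment satisfies the full query, so there is no match.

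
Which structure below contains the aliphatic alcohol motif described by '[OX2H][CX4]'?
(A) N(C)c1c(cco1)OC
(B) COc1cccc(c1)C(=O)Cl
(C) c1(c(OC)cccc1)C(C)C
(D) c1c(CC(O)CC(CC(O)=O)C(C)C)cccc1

D

[OX2H][CX4] describes a hydroxyl oxygen bound to an sp3 (X4) carbon (an aliphatic alcohol).
(A) has a methoxy ether (-OCH3) but the oxygen has H0 (ether), not H1.
(B) has a methoxy ether (-OCH3) but the oxygen has H0 (ether), not H1.
(C) has a methoxy ether (-OCH3) but the oxygen has H0 (ether), not H1.
(D) contains a hydroxyl group (-OH), which satisfies every atom and bond constraint.
So the answer is (D).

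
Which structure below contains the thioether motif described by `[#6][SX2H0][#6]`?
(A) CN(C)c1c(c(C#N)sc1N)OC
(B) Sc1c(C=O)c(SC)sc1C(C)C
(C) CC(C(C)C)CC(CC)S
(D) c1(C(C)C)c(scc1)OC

[#6][SX2H0][#6] describes an aliphatic sulfur bridging two carbons with no H on the sulfur (a thioether).
(A) has a methoxy ether (-OCH3) but the bridging atom is O, not S.
(B) contains a methylthio ether (-SCH3), which satisfies every atom and bond constraint.
(C) has a thiol (-SH) but the sulfur has H1, not H0 bridging two carbons.
(D) has a methoxy ether (-OCH3) but the bridging atom is O, not S.
So the answer is (B).

B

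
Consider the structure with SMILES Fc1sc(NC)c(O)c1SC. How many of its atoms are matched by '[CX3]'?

0

Check the 11 heavy atoms by environment: 1× s (aromatic, X2) → no; 4× c (aromatic, X3) → no; 1× O (X2) → no; 1× N (X3) → no; 2× C (X4) → no; 1× F (X1) → no; 1× S (X2) → no.
No environment satisfies the query, so 0 matching atoms.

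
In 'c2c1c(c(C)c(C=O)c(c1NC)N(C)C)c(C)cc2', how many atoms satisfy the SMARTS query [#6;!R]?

Check the 19 heavy atoms by environment: 10× c (aromatic, in 6-ring) → no; 6× C (acyclic) → match; 2× N (acyclic) → no; 1× O (acyclic) → no.
That gives 6 matching atoms.

6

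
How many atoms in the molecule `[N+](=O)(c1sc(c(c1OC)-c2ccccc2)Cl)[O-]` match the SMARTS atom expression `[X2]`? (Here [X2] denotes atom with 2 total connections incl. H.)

Check the 17 heavy atoms by environment: 1× s (aromatic, X2) → match; 10× c (aromatic, X3) → no; 1× N (charge +1, X3) → no; 1× O (charge -1, X1) → no; 1× O (X1) → no; 1× Cl (X1) → no; 1× O (X2) → match; 1× C (X4) → no.
Summing the matching environments: 1 + 1 = 2 matching atoms.

2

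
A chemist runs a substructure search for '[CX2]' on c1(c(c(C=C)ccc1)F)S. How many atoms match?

0

Check the 10 heavy atoms by environment: 6× c (aromatic, X3) → no; 1× F (X1) → no; 1× S (X2) → no; 2× C (X3) → no.
No environment satisfies the query, so 0 matching atoms.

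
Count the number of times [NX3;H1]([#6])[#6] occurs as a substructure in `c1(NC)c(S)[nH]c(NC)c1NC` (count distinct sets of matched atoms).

3

[NX3;H1]([#6])[#6] is the SMARTS for a secondary amine: a trivalent nitrogen with one H, bonded to two carbons.
The molecule carries 3 separate instances of an N-methylamino group (-NHCH3) meeting every constraint; each maps to a distinct set of atoms, giving 3 matches.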